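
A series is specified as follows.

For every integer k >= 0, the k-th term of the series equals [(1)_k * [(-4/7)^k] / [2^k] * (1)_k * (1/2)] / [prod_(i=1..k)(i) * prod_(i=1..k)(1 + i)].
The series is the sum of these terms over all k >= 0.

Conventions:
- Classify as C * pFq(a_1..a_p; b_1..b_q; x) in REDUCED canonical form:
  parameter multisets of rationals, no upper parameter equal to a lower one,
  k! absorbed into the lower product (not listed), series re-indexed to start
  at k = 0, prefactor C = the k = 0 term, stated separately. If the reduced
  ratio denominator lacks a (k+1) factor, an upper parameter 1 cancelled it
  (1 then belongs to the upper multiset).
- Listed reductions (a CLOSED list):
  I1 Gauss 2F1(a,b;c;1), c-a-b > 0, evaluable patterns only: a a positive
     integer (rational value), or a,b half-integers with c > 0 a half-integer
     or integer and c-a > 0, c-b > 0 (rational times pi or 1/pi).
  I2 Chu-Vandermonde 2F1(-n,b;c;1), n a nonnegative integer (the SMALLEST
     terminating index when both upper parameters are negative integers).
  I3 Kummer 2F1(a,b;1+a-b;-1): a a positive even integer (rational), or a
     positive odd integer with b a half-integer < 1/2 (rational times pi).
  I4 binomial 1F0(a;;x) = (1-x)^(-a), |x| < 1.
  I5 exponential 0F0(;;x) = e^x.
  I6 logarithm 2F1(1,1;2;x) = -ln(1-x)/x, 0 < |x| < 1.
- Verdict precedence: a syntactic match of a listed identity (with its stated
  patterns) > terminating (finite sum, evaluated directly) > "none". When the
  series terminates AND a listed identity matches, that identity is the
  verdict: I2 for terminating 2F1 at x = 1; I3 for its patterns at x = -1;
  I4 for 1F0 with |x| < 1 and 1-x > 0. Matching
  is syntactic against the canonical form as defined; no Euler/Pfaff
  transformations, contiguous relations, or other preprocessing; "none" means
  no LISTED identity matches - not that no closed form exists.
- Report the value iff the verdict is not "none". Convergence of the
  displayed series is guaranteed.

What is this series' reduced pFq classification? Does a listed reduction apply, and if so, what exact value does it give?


The tell: with t_0 = 1/2, the lower running product (C = 1/2, x = -2/7) is a rising factorial.
Ratio: r(k) = (-2/7) * (k+1) (k+1) / [(k+2) (k+1)] - rational in k, leading ratio (-2/7); with t_0 = 1/2, classification follows.

Canonical form: C = 1/2 times 2F1 with upper {1, 1}, lower {2}, x = -2/7. Verdict (x = -2/7): the I6 logarithm reduction applies (the logarithm: parameters (1,1;2), x = -2/7). Exact value: (7/4) * ln(9/7).


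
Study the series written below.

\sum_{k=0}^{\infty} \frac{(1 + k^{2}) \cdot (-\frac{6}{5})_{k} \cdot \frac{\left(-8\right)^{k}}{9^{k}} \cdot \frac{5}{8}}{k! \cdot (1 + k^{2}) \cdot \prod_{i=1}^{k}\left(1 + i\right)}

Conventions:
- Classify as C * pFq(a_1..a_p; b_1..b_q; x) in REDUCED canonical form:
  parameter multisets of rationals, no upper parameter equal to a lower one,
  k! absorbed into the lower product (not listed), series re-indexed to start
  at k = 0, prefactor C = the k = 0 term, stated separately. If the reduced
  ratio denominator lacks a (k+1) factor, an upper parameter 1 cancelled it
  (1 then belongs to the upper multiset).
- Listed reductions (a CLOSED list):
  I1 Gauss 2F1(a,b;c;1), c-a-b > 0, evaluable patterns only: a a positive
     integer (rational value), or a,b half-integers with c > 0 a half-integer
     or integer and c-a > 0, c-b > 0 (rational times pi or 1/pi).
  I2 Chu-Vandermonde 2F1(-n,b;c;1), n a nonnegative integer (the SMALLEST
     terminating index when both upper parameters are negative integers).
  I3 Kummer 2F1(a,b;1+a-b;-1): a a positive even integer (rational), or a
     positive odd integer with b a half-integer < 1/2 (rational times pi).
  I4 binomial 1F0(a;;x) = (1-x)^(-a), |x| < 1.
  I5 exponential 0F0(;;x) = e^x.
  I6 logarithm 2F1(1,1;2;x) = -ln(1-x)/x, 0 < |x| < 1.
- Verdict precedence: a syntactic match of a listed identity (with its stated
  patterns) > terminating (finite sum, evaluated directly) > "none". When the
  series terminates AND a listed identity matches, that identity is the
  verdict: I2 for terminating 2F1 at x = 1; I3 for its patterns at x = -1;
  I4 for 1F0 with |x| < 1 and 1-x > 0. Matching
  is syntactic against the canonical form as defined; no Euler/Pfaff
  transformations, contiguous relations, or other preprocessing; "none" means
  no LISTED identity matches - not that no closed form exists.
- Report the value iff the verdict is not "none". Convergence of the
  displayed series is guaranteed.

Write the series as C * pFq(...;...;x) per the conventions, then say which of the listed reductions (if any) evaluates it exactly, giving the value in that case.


Canonical form: C = \frac{5}{8} times 1F1 with upper {-\frac{6}{5}}, lower {2}, x = -\frac{8}{9}. Verdict: no listed reduction: x = -\frac{8}{9} and upper {-\frac{6}{5}} fail every I1-I6 pattern.

Key step: from the first term \frac{5}{8}: the lower running product (C = 5/8) is a rising factorial.
Adjacent-term ratio: r(k) = -\frac{8}{9} * (k-\frac{6}{5}) / [(k+2) (k+1)] - poly over poly, x = -\frac{8}{9} from leading terms; C = \frac{5}{8} at k = 0.


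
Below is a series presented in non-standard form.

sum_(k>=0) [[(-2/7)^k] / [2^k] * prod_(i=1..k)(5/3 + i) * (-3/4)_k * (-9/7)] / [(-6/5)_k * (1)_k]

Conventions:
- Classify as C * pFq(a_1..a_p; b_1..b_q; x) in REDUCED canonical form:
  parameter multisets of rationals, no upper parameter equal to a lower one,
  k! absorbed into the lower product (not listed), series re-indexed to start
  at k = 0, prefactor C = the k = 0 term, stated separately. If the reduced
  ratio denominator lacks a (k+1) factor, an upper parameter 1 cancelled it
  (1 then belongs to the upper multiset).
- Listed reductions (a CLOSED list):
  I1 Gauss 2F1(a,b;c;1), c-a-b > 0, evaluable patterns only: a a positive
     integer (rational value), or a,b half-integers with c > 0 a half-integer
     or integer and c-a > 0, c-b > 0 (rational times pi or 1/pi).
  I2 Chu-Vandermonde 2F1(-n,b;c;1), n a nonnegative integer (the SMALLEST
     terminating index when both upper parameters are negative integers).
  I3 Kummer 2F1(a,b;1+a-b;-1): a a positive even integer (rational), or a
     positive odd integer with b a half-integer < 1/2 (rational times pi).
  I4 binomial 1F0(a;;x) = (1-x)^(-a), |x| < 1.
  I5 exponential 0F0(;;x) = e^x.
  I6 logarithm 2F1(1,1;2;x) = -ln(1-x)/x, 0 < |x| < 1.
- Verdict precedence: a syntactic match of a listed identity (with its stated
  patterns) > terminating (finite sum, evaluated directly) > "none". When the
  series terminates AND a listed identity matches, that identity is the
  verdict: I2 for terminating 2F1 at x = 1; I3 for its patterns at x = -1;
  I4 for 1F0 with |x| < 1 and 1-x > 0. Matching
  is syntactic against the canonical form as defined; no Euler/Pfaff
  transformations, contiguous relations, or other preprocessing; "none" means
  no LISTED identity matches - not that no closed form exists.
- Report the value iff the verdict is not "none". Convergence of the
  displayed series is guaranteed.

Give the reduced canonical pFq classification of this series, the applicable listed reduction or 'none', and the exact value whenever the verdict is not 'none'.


x = -1/7 here; the reduced form reads 2F1, upper {-3/4, 8/3}, lower {-6/5}, C = -9/7. Verdict: none - this 2F1 at x = -1/7 matches no listed pattern, and upper {-3/4, 8/3} holds no stopper.

Key step: x = (-1/7) and the running product (prefactor -9/7) telescopes to a rising factorial.
Term ratio: r(k) = (-1/7) * (k-3/4) (k+8/3) / [(k-6/5) (k+1)] - rational in k, leading ratio (-1/7); with t_0 = -9/7, classification follows.


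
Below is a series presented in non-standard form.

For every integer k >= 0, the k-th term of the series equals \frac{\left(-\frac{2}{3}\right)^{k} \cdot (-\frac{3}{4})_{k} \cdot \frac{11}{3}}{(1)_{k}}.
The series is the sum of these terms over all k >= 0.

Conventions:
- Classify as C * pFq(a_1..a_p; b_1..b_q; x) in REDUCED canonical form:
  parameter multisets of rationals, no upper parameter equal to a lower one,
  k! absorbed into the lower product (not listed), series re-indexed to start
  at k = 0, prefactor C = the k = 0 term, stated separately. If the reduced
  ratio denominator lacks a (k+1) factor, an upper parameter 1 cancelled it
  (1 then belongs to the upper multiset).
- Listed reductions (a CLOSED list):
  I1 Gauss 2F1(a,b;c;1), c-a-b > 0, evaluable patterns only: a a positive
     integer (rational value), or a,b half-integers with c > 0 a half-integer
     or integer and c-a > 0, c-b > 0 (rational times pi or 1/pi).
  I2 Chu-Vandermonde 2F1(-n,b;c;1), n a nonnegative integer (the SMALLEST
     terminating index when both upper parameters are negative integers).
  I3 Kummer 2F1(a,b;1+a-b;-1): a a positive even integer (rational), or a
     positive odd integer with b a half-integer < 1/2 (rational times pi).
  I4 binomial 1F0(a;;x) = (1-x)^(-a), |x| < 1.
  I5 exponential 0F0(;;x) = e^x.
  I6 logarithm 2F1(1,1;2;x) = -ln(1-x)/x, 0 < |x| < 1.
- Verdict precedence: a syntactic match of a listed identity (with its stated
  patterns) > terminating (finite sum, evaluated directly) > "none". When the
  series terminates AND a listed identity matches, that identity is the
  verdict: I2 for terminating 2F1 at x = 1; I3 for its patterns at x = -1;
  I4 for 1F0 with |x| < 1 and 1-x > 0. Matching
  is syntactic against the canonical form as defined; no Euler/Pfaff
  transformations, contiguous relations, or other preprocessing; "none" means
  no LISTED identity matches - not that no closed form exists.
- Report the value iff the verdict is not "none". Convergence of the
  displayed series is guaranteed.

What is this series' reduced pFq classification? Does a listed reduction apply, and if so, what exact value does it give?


The tell: from the first term \frac{11}{3}: (1)_k (C = 11/3) is k! itself.
Term ratio: r(k) = -\frac{2}{3} * (k-\frac{3}{4}) / [(k+1)] - rational in k. x = -\frac{2}{3}; t_0 = \frac{11}{3}; negate the roots.

This is \frac{11}{3} * 1F0(-\frac{3}{4}; -; -\frac{2}{3}) in reduced canonical form. Verdict at x = -\frac{2}{3}: the binomial series (I4) matches (the 1F0 binomial series: exponent 3/4, x = -\frac{2}{3}). Exact value: \frac{11}{3} \cdot \left(\frac{5}{3}\right)^{\frac{3}{4}}.


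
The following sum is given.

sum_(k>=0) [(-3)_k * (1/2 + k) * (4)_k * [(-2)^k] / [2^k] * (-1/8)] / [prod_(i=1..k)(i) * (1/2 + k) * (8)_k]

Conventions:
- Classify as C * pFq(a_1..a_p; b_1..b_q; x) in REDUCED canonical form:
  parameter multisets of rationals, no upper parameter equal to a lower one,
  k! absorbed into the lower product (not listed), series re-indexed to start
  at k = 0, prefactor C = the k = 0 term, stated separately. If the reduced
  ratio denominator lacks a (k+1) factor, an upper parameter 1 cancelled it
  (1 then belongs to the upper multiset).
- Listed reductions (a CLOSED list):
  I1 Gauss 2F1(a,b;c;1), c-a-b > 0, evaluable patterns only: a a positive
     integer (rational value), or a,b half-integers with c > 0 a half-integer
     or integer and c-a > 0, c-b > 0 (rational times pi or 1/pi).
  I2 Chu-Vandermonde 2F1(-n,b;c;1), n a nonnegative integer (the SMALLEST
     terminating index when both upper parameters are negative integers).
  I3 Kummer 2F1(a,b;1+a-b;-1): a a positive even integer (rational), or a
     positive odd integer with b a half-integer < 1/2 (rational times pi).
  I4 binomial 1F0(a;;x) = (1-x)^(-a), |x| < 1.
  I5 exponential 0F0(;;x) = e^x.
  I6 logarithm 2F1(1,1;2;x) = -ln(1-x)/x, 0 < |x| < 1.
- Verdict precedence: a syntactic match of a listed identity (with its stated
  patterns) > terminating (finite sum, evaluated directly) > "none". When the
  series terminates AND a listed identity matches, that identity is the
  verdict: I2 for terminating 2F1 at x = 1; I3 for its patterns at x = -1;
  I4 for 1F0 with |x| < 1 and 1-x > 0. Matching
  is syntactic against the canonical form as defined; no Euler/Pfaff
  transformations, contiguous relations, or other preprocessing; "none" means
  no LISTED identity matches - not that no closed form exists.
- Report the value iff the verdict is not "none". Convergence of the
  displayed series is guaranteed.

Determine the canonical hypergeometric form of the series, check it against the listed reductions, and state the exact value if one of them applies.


Reduced: x = -1, 2F1, upper = {-3, 4}, lower = {8}, C = -1/8. Verdict: Kummer's theorem (I3) matches (x = -1; c = 8 equals 1+a-b for upper {-3, 4}: listed pattern). Hence: -7/16.

First insight: t_0 = -1/8 here, and the product of the first k integers (prefactor -1/8) is k!.
Adjacent-term ratio: r(k) = (-1) * (k-3) (k+4) / [(k+8) (k+1)] - rational in k. x = (-1); t_0 = -1/8; negate the roots.


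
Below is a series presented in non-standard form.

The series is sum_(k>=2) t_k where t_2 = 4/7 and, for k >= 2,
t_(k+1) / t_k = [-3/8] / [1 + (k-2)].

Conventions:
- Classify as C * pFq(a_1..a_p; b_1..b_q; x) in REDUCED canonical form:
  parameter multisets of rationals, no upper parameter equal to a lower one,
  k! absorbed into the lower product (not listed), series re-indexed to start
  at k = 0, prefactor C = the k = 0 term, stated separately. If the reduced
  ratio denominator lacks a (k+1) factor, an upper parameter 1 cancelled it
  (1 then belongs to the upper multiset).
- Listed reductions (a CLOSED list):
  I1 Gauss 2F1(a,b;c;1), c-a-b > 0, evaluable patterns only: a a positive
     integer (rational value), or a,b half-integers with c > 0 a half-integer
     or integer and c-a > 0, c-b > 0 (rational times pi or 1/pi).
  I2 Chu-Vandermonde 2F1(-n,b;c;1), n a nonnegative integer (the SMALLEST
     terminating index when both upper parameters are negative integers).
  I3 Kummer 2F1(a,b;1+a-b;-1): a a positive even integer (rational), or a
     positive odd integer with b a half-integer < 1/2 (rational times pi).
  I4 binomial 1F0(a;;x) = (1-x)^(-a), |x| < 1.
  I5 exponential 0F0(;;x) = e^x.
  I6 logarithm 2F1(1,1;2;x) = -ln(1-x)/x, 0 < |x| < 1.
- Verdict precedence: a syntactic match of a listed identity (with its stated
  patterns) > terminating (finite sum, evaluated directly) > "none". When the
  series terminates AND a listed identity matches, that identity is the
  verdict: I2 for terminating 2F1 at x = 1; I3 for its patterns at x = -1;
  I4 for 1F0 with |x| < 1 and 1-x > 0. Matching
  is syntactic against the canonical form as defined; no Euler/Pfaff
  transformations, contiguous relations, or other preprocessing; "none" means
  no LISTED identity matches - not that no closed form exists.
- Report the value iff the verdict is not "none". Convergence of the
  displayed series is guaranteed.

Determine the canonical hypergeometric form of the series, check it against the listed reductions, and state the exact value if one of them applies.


x = -3/8 here; the reduced form reads 0F0, upper {-}, lower {-}, C = 4/7. Verdict at x = -3/8: the I5 exponential reduction matches (the 0F0 exponential series at x = -3/8). Exact value: (4/7) * e^(-3/8).

Structural cue: x = (-3/8) and factor the ratio over Q (C = 4/7, x = -3/8): negated roots = parameters.
Ratio: r(k) = (-3/8) * 1 / [(k+1)] ; factor over Q: parameters, x = (-3/8), and C = 4/7.


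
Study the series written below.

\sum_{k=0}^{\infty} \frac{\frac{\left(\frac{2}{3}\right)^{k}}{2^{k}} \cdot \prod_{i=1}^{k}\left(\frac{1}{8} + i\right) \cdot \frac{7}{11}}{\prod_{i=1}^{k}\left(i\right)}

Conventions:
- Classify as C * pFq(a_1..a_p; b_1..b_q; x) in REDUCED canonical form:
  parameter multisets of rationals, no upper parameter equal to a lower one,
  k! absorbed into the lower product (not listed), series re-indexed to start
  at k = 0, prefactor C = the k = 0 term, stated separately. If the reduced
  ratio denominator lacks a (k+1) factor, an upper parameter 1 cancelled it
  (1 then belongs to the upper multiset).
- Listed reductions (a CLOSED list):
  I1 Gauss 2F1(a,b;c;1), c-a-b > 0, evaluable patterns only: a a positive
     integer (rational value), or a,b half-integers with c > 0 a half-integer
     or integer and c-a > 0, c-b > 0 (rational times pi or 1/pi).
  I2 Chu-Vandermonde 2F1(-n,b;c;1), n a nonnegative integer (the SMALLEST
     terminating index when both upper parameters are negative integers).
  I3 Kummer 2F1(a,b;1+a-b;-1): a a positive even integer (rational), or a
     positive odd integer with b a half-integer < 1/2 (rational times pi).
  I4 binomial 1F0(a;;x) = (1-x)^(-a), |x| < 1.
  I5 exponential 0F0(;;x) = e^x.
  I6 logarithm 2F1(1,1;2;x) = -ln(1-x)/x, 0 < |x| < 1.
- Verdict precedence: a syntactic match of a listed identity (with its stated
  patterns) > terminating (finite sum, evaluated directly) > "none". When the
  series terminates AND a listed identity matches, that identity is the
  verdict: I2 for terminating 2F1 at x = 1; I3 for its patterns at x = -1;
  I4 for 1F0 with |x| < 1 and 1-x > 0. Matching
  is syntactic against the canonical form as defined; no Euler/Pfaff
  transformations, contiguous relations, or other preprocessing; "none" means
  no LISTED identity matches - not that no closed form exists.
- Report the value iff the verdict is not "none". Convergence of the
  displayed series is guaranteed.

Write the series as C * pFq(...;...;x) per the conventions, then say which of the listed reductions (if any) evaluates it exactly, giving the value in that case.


Classification (C = \frac{7}{11}): 1F0 with upper {\frac{9}{8}}, lower {-}, argument x = \frac{1}{3}. Verdict: the binomial series (I4) matches (the 1F0 binomial series: exponent -9/8, x = \frac{1}{3}). Value: \frac{7}{11} \cdot \left(\frac{2}{3}\right)^{-\frac{9}{8}}.

Key step: x = \frac{1}{3} and the two k-th powers (prefactor 7/11) combine into one argument.
Consecutive-term ratio: r(k) = \frac{1}{3} * (k+\frac{9}{8}) / [(k+1)] - rational; roots negated = parameters, x = \frac{1}{3}, C = \frac{7}{11}.


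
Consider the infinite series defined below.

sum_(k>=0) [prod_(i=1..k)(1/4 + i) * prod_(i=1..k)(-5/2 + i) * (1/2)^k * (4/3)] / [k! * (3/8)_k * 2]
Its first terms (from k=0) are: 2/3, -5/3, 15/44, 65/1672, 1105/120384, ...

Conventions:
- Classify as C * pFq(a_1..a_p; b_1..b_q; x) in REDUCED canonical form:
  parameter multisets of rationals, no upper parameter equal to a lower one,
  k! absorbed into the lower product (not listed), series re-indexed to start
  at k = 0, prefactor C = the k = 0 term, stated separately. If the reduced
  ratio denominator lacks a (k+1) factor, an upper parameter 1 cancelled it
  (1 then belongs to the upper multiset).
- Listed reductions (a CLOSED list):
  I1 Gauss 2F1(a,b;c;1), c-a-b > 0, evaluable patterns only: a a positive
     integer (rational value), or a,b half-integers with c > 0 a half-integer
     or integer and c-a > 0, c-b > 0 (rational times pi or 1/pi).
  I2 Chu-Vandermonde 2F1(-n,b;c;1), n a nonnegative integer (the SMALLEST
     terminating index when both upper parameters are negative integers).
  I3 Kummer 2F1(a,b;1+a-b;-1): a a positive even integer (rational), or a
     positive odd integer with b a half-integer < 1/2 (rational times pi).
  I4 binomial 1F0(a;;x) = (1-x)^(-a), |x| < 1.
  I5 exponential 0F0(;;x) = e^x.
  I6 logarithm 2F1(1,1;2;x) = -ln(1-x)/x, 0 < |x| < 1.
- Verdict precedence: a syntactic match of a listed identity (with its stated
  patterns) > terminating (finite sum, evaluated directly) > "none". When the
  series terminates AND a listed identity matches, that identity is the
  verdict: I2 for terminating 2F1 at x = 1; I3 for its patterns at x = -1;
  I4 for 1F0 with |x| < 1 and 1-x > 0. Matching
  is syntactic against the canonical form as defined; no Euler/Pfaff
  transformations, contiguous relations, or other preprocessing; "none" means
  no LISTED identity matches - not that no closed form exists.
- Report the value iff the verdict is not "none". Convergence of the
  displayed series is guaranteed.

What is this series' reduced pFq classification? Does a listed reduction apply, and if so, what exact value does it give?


x = 1/2 here; the reduced form reads 2F1, upper {-3/2, 5/4}, lower {3/8}, C = 2/3. Verdict: none. No listed pattern accepts 2F1(-3/2, 5/4; 3/8; 1/2).

Structural cue: with t_0 = 2/3, the running product (C = 2/3) telescopes to a rising factorial.
Consecutive-term ratio: r(k) = (1/2) * (k-3/2) (k+5/4) / [(k+3/8) (k+1)] - poly over poly, x = (1/2) from leading terms; C = 2/3 at k = 0.


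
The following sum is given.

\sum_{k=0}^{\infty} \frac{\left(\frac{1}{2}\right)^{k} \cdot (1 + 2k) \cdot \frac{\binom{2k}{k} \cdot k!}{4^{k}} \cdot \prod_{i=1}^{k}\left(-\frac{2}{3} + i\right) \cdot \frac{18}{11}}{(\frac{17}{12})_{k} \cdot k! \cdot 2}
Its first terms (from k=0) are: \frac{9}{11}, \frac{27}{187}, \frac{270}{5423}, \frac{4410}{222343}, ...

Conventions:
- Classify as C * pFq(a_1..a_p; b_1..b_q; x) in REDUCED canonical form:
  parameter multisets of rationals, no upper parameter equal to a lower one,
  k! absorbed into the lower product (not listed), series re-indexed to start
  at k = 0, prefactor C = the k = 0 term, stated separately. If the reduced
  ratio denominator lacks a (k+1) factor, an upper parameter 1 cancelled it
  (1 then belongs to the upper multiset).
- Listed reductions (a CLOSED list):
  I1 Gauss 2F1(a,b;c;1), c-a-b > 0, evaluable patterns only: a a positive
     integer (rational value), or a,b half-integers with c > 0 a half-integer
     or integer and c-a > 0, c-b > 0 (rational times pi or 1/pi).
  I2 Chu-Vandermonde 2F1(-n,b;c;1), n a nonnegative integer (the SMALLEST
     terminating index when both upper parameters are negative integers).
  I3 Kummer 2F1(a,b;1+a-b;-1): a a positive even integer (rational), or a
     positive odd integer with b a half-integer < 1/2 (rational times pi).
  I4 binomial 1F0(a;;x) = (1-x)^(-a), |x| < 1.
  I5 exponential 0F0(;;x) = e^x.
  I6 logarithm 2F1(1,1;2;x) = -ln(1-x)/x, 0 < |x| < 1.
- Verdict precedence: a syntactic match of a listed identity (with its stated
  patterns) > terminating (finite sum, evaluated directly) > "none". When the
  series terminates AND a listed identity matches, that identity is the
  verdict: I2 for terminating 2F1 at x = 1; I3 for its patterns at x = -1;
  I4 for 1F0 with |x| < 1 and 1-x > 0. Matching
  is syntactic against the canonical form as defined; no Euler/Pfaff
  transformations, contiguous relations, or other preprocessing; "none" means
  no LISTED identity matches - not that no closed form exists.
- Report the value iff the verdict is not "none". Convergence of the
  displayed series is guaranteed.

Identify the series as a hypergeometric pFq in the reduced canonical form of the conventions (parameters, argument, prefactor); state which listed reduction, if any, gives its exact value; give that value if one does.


With C = \frac{9}{11}: the canonical form is 2F1(\frac{1}{3}, \frac{3}{2}; \frac{17}{12}; \frac{1}{2}). Verdict: none. No listed pattern accepts 2F1(\frac{1}{3}, \frac{3}{2}; \frac{17}{12}; \frac{1}{2}).

The tell: x = \frac{1}{2} and the running product (prefactor 9/11) telescopes to a rising factorial.
Ratio: r(k) = \frac{1}{2} * (k+\frac{1}{3}) (k+\frac{3}{2}) / [(k+\frac{17}{12}) (k+1)] - rational; roots negated = parameters, x = \frac{1}{2}, C = \frac{9}{11}.


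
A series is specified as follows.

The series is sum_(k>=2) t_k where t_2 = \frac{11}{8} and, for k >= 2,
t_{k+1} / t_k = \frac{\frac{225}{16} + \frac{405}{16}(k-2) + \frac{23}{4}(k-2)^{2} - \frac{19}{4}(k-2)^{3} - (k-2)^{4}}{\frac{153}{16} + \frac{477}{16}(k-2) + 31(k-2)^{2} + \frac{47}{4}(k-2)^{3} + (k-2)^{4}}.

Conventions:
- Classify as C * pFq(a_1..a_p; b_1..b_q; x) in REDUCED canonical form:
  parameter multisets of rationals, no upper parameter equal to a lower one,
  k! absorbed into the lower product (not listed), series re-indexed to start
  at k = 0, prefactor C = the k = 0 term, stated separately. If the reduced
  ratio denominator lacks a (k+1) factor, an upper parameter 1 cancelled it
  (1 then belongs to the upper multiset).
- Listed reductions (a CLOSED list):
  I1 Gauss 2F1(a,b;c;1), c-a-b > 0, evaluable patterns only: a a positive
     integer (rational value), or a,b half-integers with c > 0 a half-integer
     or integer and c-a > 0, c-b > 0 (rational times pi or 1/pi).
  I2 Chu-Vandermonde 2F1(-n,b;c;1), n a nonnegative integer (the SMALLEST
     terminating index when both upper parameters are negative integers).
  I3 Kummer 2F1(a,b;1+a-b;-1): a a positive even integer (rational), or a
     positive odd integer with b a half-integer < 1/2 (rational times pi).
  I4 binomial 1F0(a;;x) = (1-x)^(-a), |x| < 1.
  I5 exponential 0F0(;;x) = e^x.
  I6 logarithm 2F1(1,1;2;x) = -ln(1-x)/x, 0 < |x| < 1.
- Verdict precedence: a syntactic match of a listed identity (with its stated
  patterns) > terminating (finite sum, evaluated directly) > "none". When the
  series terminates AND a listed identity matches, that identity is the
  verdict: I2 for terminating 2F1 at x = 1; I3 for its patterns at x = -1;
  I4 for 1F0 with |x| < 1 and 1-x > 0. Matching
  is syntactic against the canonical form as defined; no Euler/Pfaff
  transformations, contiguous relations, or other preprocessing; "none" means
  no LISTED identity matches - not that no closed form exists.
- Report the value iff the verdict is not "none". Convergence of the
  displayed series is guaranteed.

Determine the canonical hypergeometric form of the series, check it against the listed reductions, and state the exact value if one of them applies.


Classification (C = \frac{11}{8}): 2F1 with upper {-\frac{5}{2}, 5}, lower {\frac{17}{2}}, argument x = -1. Verdict: Kummer (I3) applies (x = -1; c = \frac{17}{2} equals 1+a-b for upper {-\frac{5}{2}, 5}: listed pattern). Sum: \frac{1486485}{1048576} \cdot \pi.

Key observation: x = -1 and the parameter 3/4 appears in both the upper and lower lists and cancels (alongside the other common factor).
Step ratio: r(k) = -1 * (k-\frac{5}{2}) (k+5) / [(k+\frac{17}{2}) (k+1)] - poly over poly, x = -1 from leading terms; C = \frac{11}{8} at k = 0.


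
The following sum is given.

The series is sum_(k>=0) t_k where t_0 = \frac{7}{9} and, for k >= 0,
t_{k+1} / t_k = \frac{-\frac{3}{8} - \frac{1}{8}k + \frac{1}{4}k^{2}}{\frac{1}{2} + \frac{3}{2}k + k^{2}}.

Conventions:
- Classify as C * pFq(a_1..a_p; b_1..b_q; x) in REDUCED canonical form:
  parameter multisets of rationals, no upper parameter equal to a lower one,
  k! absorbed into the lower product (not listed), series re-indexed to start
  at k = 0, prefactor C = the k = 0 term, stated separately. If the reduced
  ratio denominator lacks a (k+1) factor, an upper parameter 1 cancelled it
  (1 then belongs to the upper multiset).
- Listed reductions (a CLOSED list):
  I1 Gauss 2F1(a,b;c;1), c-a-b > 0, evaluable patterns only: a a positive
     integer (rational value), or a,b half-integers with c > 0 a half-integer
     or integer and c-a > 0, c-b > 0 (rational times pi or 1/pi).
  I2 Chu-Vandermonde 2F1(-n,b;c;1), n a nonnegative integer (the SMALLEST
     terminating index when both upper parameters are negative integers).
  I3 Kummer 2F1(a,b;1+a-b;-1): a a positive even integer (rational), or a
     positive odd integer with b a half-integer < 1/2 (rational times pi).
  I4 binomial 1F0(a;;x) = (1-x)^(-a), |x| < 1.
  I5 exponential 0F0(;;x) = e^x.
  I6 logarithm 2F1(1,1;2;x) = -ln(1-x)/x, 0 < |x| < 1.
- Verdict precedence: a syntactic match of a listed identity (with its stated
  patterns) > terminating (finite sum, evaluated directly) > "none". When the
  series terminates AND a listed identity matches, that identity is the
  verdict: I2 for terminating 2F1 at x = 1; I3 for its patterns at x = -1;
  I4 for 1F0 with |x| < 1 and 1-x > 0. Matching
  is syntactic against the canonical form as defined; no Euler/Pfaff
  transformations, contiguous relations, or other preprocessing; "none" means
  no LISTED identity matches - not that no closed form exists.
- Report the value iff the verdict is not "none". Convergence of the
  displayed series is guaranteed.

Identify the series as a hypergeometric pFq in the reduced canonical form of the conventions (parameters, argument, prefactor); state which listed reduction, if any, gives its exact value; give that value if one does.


At argument \frac{1}{4}: a 2F1 with upper {-\frac{3}{2}, 1}, lower {\frac{1}{2}}, scaled by C = \frac{7}{9}. Verdict: none - this 2F1 at x = \frac{1}{4} matches no listed pattern, and upper {-\frac{3}{2}, 1} holds no stopper.

Structural cue: with t_0 = \frac{7}{9}, the expanded ratio factors over Q; C = 7/9, x = 1/4, roots give parameters.
Consecutive-term ratio: r(k) = \frac{1}{4} * (k-\frac{3}{2}) (k+1) / [(k+\frac{1}{2}) (k+1)] - poly over poly, x = \frac{1}{4} from leading terms; C = \frac{7}{9} at k = 0.


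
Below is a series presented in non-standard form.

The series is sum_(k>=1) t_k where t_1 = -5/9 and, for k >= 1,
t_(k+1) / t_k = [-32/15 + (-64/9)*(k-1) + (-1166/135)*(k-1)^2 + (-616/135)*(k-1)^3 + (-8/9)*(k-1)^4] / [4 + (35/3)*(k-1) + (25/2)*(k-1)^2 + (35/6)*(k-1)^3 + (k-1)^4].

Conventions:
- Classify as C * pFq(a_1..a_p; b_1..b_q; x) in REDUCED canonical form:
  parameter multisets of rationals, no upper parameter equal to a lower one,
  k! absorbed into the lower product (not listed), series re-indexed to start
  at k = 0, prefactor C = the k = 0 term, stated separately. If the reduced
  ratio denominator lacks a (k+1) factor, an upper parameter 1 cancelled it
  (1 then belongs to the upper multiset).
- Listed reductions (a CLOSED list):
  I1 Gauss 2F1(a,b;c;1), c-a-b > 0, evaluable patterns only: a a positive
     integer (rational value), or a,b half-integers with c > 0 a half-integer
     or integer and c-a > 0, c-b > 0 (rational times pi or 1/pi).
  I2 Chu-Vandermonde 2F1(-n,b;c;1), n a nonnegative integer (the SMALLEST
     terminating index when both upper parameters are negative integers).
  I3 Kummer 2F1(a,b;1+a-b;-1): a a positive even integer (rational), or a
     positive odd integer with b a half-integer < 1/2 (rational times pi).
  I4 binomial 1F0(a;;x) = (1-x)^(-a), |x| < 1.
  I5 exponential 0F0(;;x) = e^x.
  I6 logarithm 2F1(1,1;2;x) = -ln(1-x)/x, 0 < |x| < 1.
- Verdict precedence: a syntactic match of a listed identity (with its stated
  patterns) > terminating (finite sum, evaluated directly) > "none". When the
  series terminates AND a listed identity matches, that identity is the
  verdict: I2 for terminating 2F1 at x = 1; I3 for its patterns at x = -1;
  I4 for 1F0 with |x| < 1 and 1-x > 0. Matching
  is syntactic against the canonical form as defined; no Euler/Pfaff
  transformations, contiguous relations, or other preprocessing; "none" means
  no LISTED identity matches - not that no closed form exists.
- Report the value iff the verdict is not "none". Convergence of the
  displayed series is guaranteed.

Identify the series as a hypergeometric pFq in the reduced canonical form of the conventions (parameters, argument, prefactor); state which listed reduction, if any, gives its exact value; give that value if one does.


This is -5/9 * 2F1(4/5, 3/2; 2; -8/9) in reduced canonical form. Verdict: none - this 2F1 at x = -8/9 matches no listed pattern, and upper {4/5, 3/2} holds no stopper.

The tell: t_0 being -5/9, roots of the ratio polynomials (C = -5/9) are the negated parameters.
Step ratio: r(k) = (-8/9) * (k+4/5) (k+3/2) / [(k+2) (k+1)] - rational in k, leading ratio (-8/9); with t_0 = -5/9, classification follows.


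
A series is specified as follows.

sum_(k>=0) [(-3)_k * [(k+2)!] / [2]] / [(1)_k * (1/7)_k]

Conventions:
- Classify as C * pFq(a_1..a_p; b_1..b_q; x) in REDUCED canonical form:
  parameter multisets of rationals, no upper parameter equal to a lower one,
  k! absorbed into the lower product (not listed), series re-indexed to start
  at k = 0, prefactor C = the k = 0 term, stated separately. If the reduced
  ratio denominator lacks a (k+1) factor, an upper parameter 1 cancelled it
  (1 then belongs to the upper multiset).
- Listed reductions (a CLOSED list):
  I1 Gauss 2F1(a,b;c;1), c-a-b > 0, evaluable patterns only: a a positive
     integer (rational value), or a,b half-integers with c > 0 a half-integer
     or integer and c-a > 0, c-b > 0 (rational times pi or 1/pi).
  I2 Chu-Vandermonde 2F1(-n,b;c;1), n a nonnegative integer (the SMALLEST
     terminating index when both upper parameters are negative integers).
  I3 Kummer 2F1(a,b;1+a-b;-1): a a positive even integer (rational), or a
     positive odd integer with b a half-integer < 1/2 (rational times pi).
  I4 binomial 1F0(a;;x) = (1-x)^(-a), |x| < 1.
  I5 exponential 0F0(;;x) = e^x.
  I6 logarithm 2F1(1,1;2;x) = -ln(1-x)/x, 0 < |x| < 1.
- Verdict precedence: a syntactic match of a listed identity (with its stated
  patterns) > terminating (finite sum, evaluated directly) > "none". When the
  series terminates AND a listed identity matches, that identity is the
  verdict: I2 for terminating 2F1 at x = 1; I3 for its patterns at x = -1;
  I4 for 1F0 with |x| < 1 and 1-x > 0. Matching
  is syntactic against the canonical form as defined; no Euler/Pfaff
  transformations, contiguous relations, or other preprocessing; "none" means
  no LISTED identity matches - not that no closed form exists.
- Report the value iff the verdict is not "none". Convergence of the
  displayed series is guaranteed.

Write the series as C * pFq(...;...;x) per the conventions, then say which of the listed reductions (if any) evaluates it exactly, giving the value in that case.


First insight: t_0 = 1 here, and (1)_k (prefactor 1) is k! itself.
Ratio: r(k) = 1 * (k-3) (k+3) / [(k+1/7) (k+1)] - poly over poly, x = 1 from leading terms; C = 1 at k = 0.

The series (x = 1) is 2F1: upper {-3, 3}, lower {1/7}, prefactor 1. Verdict: the Chu-Vandermonde identity I2 applies (terminating 2F1 at x = 1 with n = 3, b = 3, c = 1/7). Sum: -13.


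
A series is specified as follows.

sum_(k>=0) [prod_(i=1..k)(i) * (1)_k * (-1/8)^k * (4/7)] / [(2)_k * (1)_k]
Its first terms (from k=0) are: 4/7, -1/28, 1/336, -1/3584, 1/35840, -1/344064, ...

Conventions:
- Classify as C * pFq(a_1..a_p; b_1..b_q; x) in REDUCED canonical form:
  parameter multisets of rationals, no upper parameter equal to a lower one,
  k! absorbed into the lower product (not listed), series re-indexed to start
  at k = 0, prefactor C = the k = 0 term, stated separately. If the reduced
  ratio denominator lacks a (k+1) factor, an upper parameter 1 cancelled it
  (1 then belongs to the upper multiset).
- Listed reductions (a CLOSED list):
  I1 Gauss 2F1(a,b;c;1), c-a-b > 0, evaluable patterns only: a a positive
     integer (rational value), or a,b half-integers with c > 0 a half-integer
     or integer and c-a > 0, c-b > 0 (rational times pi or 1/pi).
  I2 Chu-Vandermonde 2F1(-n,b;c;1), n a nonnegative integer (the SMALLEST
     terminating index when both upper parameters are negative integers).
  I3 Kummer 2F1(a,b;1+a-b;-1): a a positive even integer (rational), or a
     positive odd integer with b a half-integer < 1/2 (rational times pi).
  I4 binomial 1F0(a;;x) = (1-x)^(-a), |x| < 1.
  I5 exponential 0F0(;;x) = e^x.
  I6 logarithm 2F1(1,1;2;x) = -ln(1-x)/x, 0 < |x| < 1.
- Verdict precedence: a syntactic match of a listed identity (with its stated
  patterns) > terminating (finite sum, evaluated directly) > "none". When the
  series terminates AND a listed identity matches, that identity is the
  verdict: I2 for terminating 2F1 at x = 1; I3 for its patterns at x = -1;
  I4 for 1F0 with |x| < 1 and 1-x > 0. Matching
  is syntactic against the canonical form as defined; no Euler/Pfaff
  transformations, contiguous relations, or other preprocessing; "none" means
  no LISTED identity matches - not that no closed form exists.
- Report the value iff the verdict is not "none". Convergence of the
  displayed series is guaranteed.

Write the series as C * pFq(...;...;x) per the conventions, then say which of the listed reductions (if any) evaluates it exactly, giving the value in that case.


Reduced: x = -1/8, 2F1, upper = {1, 1}, lower = {2}, C = 4/7. Verdict at x = -1/8: the logarithmic series (I6) matches (the logarithm: parameters (1,1;2), x = -1/8). Sum: (32/7) * ln(9/8).

First insight: x = (-1/8) and (1)_k (C = 4/7) is k! itself.
Step ratio: r(k) = (-1/8) * (k+1) (k+1) / [(k+2) (k+1)] - rational; roots negated = parameters, x = (-1/8), C = 4/7.


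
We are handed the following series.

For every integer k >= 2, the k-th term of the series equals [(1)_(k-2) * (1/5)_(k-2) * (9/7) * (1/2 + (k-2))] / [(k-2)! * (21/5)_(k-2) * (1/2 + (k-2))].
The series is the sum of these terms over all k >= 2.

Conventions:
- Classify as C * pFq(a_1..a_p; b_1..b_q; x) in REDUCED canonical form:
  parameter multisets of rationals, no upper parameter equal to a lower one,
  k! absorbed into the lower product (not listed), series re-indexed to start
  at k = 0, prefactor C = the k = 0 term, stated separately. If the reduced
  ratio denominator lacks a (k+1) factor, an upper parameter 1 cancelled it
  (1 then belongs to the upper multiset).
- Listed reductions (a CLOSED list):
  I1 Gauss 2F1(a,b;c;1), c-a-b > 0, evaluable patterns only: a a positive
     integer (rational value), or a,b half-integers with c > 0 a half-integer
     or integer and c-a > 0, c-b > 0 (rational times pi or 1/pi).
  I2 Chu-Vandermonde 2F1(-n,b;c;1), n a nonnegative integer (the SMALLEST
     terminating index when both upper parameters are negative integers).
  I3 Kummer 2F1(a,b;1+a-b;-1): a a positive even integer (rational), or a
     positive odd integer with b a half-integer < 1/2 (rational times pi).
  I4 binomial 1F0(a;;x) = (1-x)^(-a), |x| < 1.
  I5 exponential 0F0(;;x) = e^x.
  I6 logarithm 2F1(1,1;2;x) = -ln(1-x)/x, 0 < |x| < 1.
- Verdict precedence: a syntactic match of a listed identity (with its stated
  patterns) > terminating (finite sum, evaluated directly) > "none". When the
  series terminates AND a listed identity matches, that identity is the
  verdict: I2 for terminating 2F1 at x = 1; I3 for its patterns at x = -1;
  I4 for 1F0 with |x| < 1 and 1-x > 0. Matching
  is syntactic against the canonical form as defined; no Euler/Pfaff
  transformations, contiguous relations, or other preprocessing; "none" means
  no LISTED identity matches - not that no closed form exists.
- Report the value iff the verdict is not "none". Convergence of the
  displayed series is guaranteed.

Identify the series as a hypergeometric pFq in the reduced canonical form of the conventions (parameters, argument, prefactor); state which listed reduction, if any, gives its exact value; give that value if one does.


Key step: t_0 being 9/7, the factor k + 1/2 cancels (top and bottom), leaving C = 9/7, x = 1.
Term ratio: r(k) = 1 * (k+1/5) (k+1) / [(k+21/5) (k+1)] - poly over poly, x = 1 from leading terms; C = 9/7 at k = 0.

The series (x = 1) is 2F1: upper {1/5, 1}, lower {21/5}, prefactor 9/7. Verdict: Gauss (I1, integer-parameter pattern) fires (x = 1: the Gamma ratio telescopes since c-a-b = 3 > 0 and a = 1 in Z>0). Value: 48/35.


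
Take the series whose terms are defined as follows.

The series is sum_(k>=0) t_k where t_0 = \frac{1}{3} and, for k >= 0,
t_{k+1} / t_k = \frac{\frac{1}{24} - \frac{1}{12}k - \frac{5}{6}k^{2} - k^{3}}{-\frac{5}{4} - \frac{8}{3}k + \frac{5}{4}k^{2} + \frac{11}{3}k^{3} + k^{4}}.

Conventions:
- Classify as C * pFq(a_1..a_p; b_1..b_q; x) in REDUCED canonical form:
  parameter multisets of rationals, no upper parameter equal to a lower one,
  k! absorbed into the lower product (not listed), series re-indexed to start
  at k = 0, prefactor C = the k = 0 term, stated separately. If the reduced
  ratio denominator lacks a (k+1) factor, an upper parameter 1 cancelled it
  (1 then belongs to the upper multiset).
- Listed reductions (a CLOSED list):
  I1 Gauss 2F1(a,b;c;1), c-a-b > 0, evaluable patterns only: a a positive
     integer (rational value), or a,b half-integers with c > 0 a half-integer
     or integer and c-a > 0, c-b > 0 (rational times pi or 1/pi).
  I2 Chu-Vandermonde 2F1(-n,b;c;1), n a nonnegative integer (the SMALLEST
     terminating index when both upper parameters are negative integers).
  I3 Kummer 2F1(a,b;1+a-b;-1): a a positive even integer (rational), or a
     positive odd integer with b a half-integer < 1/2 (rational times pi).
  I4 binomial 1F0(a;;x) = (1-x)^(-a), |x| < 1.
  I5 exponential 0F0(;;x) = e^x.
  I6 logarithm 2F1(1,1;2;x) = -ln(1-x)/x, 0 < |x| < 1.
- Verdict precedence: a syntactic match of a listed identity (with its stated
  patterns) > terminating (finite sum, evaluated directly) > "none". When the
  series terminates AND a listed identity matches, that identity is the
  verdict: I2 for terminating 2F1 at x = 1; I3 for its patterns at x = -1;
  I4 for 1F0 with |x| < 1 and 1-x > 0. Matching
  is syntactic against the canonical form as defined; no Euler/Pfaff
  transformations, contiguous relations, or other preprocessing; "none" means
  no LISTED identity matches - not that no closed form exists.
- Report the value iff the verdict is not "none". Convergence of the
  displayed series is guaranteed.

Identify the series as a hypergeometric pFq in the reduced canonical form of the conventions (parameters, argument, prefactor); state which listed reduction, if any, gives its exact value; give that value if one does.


Canonical form: C = \frac{1}{3} times 2F2 with upper {-\frac{1}{6}, \frac{1}{2}}, lower {-\frac{5}{6}, 3}, x = -1. Verdict: none. Every listed pattern misses the 2F2 form at -1, upper {-\frac{1}{6}, \frac{1}{2}}.

Key observation: x = -1 and the ratio is unreduced: k + 1/2 divides both sides (C = 1/3).
Adjacent-term ratio: r(k) = -1 * (k-\frac{1}{6}) (k+\frac{1}{2}) / [(k-\frac{5}{6}) (k+3) (k+1)] - rational; roots negated = parameters, x = -1, C = \frac{1}{3}.
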